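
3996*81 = 323676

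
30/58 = 15/29 = 0.52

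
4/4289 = 4/4289 = 0.00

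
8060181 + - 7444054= 616127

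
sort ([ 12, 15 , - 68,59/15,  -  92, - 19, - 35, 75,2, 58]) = [ - 92, - 68, -35,  -  19,2,59/15, 12, 15 , 58,  75 ]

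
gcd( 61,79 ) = 1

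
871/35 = 24 + 31/35 = 24.89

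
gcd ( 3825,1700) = 425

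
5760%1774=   438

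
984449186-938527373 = 45921813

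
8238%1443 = 1023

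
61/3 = 61/3=   20.33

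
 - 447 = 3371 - 3818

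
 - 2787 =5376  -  8163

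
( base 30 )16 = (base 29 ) 17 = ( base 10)36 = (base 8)44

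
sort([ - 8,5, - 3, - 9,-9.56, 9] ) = [ - 9.56, - 9, -8, - 3,5, 9 ]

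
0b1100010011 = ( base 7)2203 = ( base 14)403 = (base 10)787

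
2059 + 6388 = 8447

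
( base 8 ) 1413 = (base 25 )164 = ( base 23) 1AK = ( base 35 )m9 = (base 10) 779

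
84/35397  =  28/11799 = 0.00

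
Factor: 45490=2^1*5^1*4549^1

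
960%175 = 85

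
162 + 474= 636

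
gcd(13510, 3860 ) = 1930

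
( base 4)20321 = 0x239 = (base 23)11h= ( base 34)GP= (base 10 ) 569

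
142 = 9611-9469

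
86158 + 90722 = 176880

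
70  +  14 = 84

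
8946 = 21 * 426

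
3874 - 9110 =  - 5236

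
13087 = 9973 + 3114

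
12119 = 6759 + 5360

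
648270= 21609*30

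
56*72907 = 4082792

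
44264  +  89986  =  134250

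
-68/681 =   -  68/681 = -0.10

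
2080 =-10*( -208) 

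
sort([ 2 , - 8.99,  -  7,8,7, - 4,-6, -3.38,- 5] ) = [ - 8.99, -7, - 6, - 5,-4, - 3.38, 2, 7,8 ] 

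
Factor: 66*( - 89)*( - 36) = 211464 = 2^3*3^3*11^1*89^1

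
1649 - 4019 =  -2370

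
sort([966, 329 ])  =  [ 329, 966 ] 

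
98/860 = 49/430 = 0.11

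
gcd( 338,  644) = 2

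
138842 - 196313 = -57471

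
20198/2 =10099 = 10099.00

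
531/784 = 531/784 = 0.68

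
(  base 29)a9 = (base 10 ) 299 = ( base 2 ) 100101011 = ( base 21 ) E5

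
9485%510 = 305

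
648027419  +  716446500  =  1364473919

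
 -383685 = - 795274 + 411589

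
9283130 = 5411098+3872032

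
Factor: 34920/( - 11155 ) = -2^3 *3^2*23^( - 1) = -72/23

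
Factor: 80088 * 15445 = 2^3 * 3^1 * 5^1*47^1 * 71^1*3089^1 = 1236959160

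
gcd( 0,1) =1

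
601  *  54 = 32454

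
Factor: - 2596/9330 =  - 2^1*3^(-1)*5^(-1)*11^1  *  59^1*311^(-1) = - 1298/4665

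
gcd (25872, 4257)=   33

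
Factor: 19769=53^1 * 373^1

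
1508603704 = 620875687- - 887728017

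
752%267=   218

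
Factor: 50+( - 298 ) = -248 = - 2^3 * 31^1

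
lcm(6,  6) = 6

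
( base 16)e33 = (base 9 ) 4878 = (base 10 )3635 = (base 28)4HN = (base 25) 5ka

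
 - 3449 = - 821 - 2628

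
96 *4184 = 401664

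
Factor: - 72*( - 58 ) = 2^4*3^2*29^1  =  4176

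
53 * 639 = 33867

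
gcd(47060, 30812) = 4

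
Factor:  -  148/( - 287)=2^2 *7^ (-1 ) * 37^1*41^( - 1 ) 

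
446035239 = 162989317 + 283045922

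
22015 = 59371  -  37356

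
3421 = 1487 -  - 1934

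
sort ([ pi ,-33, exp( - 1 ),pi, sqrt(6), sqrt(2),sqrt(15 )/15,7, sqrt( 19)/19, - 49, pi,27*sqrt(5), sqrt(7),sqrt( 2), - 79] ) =[ - 79, - 49, - 33,  sqrt(19)/19, sqrt(15 ) /15 , exp( - 1), sqrt( 2 ),sqrt(2 ), sqrt(6 ), sqrt(7), pi, pi, pi,7, 27 * sqrt(5)] 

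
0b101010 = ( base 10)42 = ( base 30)1c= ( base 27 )1f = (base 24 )1I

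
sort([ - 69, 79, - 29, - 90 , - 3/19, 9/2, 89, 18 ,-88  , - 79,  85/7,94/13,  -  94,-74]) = [ - 94, - 90, - 88 , - 79  ,-74, - 69 ,- 29, - 3/19,9/2,94/13 , 85/7,18, 79, 89 ]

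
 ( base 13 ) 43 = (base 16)37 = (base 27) 21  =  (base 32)1n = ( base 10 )55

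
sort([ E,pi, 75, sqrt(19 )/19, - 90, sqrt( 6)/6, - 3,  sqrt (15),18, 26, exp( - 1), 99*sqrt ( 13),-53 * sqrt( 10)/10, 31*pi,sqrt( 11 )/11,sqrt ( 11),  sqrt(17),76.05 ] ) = [-90, - 53*sqrt( 10)/10,-3, sqrt(19) /19 , sqrt( 11)/11, exp(- 1 ), sqrt (6) /6,E,  pi,sqrt(11),sqrt(15),sqrt( 17), 18,26,75,76.05, 31*pi, 99*sqrt (13) ]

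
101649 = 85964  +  15685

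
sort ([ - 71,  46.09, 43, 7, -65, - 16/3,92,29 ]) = [ - 71, - 65,  -  16/3,7,  29,43,46.09,  92 ]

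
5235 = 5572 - 337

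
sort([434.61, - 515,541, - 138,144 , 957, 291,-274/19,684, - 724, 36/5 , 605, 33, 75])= [ - 724 ,-515, - 138,-274/19, 36/5,33, 75,  144,291, 434.61 , 541,605 , 684, 957]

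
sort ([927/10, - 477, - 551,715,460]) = [ - 551, - 477,927/10,460 , 715 ] 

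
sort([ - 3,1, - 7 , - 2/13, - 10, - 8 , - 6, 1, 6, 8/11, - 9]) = [ - 10, - 9, - 8, - 7, - 6, - 3, - 2/13,  8/11,1,1, 6]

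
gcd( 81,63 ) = 9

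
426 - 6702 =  - 6276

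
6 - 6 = 0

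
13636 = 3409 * 4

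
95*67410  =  6403950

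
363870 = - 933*( - 390)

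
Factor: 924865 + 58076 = 982941 = 3^1*327647^1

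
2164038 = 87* 24874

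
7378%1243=1163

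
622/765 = 622/765   =  0.81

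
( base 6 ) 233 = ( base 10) 93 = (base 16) 5D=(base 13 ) 72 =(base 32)2T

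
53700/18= 2983 + 1/3  =  2983.33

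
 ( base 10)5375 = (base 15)18d5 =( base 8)12377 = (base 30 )5t5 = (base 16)14FF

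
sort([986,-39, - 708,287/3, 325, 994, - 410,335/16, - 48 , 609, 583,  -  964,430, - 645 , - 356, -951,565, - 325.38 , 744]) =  [-964, - 951 , - 708, - 645 , - 410, - 356, - 325.38, - 48, - 39,335/16,  287/3,325, 430, 565,583,609,744 , 986,  994]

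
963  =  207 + 756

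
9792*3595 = 35202240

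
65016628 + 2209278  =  67225906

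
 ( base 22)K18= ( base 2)10010111101110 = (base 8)22756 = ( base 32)9fe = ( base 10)9710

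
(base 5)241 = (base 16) 47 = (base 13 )56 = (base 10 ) 71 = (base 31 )29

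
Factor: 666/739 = 2^1*3^2 * 37^1*739^( - 1)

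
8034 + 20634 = 28668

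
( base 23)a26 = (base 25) 8dh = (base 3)21022212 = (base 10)5342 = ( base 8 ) 12336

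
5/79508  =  5/79508=0.00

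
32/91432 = 4/11429 = 0.00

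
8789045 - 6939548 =1849497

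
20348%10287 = 10061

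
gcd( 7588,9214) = 542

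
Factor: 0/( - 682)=0^1 = 0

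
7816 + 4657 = 12473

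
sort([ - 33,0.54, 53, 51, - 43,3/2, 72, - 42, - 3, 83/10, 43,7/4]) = [ - 43, - 42, -33, - 3, 0.54,3/2, 7/4,83/10,43,51,53,72]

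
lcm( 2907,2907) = 2907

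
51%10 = 1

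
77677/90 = 77677/90  =  863.08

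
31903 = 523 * 61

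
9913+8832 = 18745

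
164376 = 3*54792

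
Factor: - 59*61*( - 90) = 323910 = 2^1* 3^2*5^1 * 59^1*61^1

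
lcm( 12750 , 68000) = 204000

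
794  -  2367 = -1573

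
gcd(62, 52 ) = 2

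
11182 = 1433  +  9749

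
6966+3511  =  10477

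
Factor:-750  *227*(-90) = 15322500= 2^2*3^3*5^4*227^1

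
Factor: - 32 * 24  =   - 2^8*3^1  =  - 768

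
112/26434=56/13217 = 0.00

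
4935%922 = 325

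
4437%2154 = 129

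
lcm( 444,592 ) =1776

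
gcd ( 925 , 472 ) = 1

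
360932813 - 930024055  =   - 569091242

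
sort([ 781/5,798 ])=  [781/5,798]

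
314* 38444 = 12071416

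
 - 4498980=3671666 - 8170646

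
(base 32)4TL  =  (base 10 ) 5045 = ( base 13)23B1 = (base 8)11665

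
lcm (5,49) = 245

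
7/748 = 7/748 = 0.01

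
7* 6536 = 45752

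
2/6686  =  1/3343 = 0.00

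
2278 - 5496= - 3218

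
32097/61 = 526 + 11/61= 526.18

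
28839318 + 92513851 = 121353169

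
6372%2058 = 198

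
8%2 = 0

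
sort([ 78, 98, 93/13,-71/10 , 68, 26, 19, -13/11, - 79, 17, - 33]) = [ - 79, -33, - 71/10, - 13/11,93/13, 17, 19, 26, 68, 78, 98]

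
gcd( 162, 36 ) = 18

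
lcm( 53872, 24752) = 915824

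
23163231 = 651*35581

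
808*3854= 3114032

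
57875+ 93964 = 151839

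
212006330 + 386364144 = 598370474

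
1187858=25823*46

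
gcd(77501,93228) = 1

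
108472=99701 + 8771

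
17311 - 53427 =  - 36116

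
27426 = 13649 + 13777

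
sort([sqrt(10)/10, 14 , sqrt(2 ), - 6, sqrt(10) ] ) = [ - 6, sqrt( 10)/10,sqrt( 2),sqrt ( 10), 14 ]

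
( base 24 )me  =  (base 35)FH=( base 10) 542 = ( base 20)172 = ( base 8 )1036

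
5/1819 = 5/1819 = 0.00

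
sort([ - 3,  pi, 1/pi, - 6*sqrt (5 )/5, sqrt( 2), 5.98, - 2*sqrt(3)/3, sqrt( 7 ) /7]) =[  -  3,-6*sqrt(5)/5, - 2*sqrt(3) /3, 1/pi, sqrt( 7) /7 , sqrt(2 ),pi , 5.98 ] 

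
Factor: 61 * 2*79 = 9638=2^1*61^1 * 79^1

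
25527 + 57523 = 83050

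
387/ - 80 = -5 + 13/80 = - 4.84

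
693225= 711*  975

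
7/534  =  7/534 =0.01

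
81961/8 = 10245+1/8 = 10245.12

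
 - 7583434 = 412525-7995959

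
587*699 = 410313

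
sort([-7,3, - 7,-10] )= [- 10, - 7, - 7,3]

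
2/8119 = 2/8119 = 0.00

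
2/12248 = 1/6124  =  0.00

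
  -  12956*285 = -3692460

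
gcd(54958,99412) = 2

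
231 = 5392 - 5161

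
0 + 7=7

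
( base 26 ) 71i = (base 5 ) 123101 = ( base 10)4776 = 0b1001010101000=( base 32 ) 4l8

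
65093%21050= 1943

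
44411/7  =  6344 + 3/7  =  6344.43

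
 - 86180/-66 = 1305  +  25/33 = 1305.76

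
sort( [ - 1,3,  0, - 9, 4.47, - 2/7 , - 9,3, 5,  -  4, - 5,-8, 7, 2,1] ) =[-9, - 9,  -  8,  -  5, - 4, - 1, - 2/7,0,1,2 , 3, 3, 4.47,5, 7 ] 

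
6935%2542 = 1851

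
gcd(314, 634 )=2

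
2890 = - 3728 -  - 6618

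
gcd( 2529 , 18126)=9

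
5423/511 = 10 + 313/511 = 10.61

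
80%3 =2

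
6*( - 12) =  -72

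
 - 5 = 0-5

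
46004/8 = 5750 + 1/2 = 5750.50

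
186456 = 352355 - 165899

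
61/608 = 61/608   =  0.10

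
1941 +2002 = 3943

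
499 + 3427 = 3926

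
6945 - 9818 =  - 2873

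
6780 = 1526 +5254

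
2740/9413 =2740/9413  =  0.29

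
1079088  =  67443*16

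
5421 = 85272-79851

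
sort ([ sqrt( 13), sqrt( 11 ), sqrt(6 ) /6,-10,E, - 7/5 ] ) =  [-10 , - 7/5, sqrt(6 )/6, E, sqrt(11), sqrt( 13 )]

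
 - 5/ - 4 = 1 + 1/4 = 1.25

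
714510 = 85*8406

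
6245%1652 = 1289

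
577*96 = 55392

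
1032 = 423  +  609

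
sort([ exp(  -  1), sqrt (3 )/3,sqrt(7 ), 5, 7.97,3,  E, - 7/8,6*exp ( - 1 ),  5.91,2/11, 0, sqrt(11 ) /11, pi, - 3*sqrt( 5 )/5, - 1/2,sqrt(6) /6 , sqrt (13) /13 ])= [ - 3*sqrt( 5)/5, - 7/8,  -  1/2,0,2/11,sqrt(13 )/13,sqrt( 11)/11,exp(- 1),sqrt ( 6)/6,  sqrt( 3)/3,6*exp (- 1 ), sqrt(7 ),E , 3,pi,5,5.91,7.97]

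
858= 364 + 494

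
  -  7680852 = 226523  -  7907375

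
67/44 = 1 + 23/44 = 1.52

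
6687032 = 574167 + 6112865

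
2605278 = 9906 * 263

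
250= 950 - 700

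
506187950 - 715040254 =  - 208852304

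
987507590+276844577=1264352167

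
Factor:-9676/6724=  - 59/41 = - 41^( - 1)*59^1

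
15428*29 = 447412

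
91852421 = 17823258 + 74029163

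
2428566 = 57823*42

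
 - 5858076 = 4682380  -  10540456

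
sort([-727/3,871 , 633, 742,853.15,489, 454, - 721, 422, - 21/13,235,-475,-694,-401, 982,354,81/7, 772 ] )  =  [ - 721, - 694, - 475, - 401, - 727/3, - 21/13,81/7, 235, 354, 422, 454,  489 , 633,742, 772,  853.15, 871, 982 ] 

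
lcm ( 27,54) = 54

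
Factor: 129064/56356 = 442/193 = 2^1 * 13^1*17^1*193^(-1)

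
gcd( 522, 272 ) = 2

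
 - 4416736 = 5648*( - 782)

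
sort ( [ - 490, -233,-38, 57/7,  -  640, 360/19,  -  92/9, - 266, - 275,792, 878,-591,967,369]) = [ - 640, - 591, - 490,- 275,-266,  -  233, -38,  -  92/9,  57/7, 360/19,369, 792,878,967 ] 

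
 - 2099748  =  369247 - 2468995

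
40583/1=40583 =40583.00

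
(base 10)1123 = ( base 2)10001100011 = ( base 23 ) 22j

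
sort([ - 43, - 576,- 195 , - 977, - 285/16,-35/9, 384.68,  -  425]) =[ - 977,- 576,-425 , - 195,-43, -285/16, - 35/9,  384.68] 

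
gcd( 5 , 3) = 1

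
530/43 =530/43= 12.33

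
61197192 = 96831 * 632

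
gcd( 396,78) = 6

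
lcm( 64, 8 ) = 64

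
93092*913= 84992996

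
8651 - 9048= - 397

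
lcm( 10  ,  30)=30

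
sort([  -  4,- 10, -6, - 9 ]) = [ - 10,- 9,  -  6, - 4 ]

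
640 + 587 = 1227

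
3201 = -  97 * (-33)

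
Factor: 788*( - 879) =- 692652= - 2^2*3^1*197^1*293^1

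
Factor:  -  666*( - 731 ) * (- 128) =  - 62316288 = - 2^8*3^2*17^1* 37^1*43^1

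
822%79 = 32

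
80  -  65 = 15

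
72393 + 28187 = 100580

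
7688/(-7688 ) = -1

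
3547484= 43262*82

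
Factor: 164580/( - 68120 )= -633/262 = - 2^( - 1)*3^1 * 131^(-1)*211^1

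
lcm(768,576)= 2304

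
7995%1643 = 1423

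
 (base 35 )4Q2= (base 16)16B4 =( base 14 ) 2192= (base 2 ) 1011010110100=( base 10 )5812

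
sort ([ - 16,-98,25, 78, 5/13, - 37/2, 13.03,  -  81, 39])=[ - 98, - 81, - 37/2,  -  16, 5/13,13.03,25,39, 78 ]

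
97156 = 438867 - 341711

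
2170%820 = 530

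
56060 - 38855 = 17205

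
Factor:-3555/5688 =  - 2^( - 3)*5^1 = - 5/8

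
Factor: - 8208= - 2^4 * 3^3*19^1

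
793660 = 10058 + 783602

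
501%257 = 244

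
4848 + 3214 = 8062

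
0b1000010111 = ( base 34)FP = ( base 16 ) 217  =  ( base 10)535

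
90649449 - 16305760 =74343689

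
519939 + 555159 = 1075098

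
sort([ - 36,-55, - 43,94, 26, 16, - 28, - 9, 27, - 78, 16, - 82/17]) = [ - 78,  -  55, - 43, - 36, - 28  ,-9 , - 82/17, 16 , 16, 26,  27, 94] 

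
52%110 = 52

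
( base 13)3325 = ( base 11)53A1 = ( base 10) 7129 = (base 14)2853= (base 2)1101111011001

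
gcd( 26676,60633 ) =9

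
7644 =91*84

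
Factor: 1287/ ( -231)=-39/7 = - 3^1*7^(  -  1 )*13^1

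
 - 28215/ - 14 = 28215/14 = 2015.36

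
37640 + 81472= 119112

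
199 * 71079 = 14144721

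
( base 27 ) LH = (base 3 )210122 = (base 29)K4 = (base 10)584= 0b1001001000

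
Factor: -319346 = - 2^1 * 159673^1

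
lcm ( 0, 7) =0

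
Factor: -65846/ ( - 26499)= 2^1*3^(-1)*11^ ( - 1)*41^1 = 82/33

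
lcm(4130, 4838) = 169330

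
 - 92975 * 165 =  - 15340875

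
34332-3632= 30700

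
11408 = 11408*1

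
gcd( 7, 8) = 1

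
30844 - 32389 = - 1545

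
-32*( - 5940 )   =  190080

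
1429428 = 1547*924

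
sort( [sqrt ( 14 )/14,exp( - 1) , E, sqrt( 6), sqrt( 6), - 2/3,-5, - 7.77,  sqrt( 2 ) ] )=[ - 7.77,-5, - 2/3,  sqrt (14)/14, exp( -1),sqrt(2), sqrt( 6 ), sqrt( 6), E]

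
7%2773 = 7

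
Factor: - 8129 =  - 11^1*739^1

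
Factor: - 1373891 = -1373891^1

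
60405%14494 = 2429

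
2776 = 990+1786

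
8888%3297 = 2294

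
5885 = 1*5885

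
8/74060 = 2/18515= 0.00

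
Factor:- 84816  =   - 2^4*3^2 * 19^1*31^1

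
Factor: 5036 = 2^2*1259^1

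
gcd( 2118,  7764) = 6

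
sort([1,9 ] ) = [ 1,9] 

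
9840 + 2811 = 12651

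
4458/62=2229/31 = 71.90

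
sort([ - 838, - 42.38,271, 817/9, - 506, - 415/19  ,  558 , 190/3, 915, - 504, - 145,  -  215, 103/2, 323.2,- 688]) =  [ - 838, - 688, - 506,-504, - 215, -145,-42.38, - 415/19,103/2, 190/3, 817/9,271, 323.2, 558, 915 ] 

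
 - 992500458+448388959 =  - 544111499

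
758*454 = 344132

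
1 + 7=8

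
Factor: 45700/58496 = 2^ (  -  5 )*5^2 = 25/32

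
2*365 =730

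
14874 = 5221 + 9653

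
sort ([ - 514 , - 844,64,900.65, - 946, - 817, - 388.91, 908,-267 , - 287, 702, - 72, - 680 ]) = [  -  946 , - 844, - 817 ,-680 , - 514,-388.91,  -  287, - 267, - 72,64, 702 , 900.65,908]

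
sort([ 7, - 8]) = [ - 8, 7]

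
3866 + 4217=8083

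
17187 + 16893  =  34080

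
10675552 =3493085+7182467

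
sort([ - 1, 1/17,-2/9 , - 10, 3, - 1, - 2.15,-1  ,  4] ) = [-10,-2.15,-1, - 1, - 1, - 2/9,1/17  ,  3, 4 ]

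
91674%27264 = 9882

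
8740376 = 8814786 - 74410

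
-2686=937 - 3623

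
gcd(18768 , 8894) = 2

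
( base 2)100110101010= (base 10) 2474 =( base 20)63e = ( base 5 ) 34344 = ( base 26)3h4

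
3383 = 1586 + 1797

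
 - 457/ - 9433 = 457/9433 = 0.05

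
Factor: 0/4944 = 0 = 0^1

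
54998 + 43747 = 98745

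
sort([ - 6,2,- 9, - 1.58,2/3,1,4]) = [ - 9 , - 6, - 1.58,2/3,1,2,4 ]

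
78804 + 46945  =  125749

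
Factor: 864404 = 2^2 * 31^1*6971^1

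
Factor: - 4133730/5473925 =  - 826746/1094785= -2^1*3^1*5^( - 1 )*347^ ( - 1)*631^( - 1 )*137791^1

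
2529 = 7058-4529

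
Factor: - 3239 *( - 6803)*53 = 41^1 * 53^1*79^1 *6803^1 = 1167850601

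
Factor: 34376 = 2^3*4297^1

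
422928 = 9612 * 44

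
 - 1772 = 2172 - 3944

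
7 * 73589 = 515123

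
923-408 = 515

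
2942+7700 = 10642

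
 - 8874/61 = - 8874/61 = - 145.48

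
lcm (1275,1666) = 124950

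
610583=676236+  - 65653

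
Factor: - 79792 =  - 2^4*4987^1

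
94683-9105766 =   -  9011083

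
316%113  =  90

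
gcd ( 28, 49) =7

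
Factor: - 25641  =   - 3^2*7^1*11^1 * 37^1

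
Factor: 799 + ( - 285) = 514 =2^1*257^1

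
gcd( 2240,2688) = 448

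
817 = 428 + 389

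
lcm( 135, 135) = 135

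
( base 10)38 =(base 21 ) 1H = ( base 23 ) 1f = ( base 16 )26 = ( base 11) 35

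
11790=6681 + 5109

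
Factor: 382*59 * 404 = 9105352 = 2^3*59^1*101^1*191^1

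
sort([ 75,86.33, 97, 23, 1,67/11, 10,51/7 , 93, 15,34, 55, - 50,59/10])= [ - 50 , 1,59/10 , 67/11,51/7,10 , 15, 23,34, 55, 75, 86.33, 93, 97]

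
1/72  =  1/72 = 0.01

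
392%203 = 189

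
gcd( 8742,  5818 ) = 2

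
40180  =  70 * 574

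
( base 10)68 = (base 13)53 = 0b1000100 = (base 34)20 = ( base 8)104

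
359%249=110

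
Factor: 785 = 5^1 * 157^1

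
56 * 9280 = 519680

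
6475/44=6475/44=147.16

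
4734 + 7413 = 12147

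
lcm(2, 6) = 6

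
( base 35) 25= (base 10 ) 75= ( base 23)36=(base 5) 300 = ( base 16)4B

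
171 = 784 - 613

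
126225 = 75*1683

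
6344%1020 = 224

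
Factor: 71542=2^1*35771^1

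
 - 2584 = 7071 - 9655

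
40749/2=20374 + 1/2 =20374.50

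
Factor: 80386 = 2^1 * 40193^1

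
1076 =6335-5259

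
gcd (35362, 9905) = 1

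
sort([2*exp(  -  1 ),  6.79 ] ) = [2 * exp ( - 1), 6.79] 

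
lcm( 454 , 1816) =1816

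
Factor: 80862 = 2^1* 3^1*13477^1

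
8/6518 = 4/3259 = 0.00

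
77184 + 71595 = 148779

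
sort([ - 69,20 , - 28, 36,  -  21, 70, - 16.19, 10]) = [ - 69, - 28, - 21,-16.19, 10, 20,36,70 ] 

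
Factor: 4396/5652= 3^(  -  2 ) *7^1 = 7/9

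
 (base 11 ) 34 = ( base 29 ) 18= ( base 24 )1d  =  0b100101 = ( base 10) 37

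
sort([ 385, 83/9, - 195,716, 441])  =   [ - 195 , 83/9,385,441,716] 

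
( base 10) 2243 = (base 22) 4dl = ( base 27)322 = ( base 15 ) 9e8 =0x8C3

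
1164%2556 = 1164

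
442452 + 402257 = 844709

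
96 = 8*12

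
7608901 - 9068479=-1459578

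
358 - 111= 247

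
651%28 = 7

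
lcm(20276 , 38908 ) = 1439596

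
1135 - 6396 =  - 5261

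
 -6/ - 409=6/409 = 0.01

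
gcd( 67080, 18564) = 156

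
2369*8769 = 20773761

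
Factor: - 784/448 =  -7/4 = - 2^( - 2)*7^1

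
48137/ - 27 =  - 48137/27 =- 1782.85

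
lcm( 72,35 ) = 2520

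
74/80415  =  74/80415= 0.00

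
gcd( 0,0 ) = 0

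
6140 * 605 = 3714700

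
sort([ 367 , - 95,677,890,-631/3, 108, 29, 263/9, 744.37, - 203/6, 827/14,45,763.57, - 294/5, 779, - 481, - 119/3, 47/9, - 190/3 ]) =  [ - 481, - 631/3, - 95, - 190/3,-294/5,-119/3, - 203/6,47/9, 29, 263/9, 45,827/14,108, 367,677, 744.37,763.57,779 , 890 ]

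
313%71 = 29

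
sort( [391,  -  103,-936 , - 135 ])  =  [ - 936 , - 135,-103, 391 ] 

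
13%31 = 13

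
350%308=42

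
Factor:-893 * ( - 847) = 7^1*11^2 * 19^1 * 47^1 = 756371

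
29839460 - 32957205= - 3117745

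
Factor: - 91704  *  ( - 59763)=2^3 * 3^2*11^1 * 1811^1*3821^1=5480506152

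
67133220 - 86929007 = -19795787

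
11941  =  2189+9752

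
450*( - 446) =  - 200700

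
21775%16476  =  5299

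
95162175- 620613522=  - 525451347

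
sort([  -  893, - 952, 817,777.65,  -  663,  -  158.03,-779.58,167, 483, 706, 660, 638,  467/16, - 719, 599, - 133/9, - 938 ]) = [ - 952, - 938,-893 ,-779.58, - 719, - 663,- 158.03, - 133/9, 467/16,167, 483, 599 , 638,660,706, 777.65, 817]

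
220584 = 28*7878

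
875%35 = 0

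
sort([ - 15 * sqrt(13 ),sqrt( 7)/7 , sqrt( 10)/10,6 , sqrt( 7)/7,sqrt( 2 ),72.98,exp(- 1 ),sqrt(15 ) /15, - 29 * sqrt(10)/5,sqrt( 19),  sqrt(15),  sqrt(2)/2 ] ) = [-15*sqrt( 13 ),  -  29 * sqrt(10 ) /5 , sqrt ( 15)/15,sqrt(10) /10,exp( - 1 ),sqrt(7)/7,sqrt( 7 ) /7, sqrt(2) /2,sqrt(2),sqrt (15),  sqrt(19),6, 72.98 ]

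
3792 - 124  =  3668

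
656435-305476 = 350959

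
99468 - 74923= 24545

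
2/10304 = 1/5152= 0.00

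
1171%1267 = 1171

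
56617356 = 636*89021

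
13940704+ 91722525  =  105663229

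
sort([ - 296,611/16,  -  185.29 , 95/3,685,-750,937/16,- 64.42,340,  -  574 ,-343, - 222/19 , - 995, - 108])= [- 995,- 750,-574, - 343, - 296,-185.29, - 108, - 64.42 , - 222/19 , 95/3,611/16,937/16,340,685 ] 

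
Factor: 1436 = 2^2*359^1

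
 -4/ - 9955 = 4/9955 = 0.00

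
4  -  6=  - 2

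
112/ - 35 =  - 4+4/5 =-3.20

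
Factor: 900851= 7^1 * 128693^1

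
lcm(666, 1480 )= 13320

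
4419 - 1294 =3125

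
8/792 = 1/99 = 0.01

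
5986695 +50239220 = 56225915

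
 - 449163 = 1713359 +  - 2162522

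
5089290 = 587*8670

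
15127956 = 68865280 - 53737324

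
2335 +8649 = 10984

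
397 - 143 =254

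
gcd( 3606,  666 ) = 6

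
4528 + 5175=9703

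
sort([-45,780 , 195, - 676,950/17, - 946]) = [-946,-676,-45,950/17 , 195, 780]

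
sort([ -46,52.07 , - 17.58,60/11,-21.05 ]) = [ - 46, - 21.05,-17.58,60/11,52.07 ]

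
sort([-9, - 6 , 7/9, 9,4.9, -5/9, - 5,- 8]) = [- 9,-8,-6,-5,-5/9,7/9,4.9 , 9 ] 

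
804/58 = 402/29= 13.86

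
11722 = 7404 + 4318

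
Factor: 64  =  2^6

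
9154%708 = 658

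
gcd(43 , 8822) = 1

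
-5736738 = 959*(-5982 )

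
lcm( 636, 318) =636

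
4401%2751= 1650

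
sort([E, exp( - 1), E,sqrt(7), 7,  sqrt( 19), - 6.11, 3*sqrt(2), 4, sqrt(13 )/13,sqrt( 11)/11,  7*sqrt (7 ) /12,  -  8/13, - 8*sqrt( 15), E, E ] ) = [-8*sqrt(15), - 6.11, - 8/13, sqrt( 13 )/13,  sqrt( 11)/11,exp ( - 1 ), 7 *sqrt( 7) /12, sqrt( 7),E,E, E, E,4, 3*sqrt( 2 ), sqrt(19 ),7]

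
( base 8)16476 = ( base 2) 1110100111110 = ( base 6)54354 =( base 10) 7486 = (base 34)6G6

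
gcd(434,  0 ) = 434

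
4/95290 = 2/47645 =0.00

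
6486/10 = 3243/5 = 648.60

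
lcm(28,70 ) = 140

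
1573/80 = 19 + 53/80=19.66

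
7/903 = 1/129  =  0.01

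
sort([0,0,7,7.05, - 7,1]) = [ - 7,0,0,1,7,7.05 ] 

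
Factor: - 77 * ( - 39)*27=3^4*7^1*11^1  *13^1= 81081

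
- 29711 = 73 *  (-407)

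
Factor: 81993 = 3^1*151^1 * 181^1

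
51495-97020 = -45525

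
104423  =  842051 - 737628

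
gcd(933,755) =1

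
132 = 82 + 50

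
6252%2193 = 1866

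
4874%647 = 345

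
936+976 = 1912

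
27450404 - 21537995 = 5912409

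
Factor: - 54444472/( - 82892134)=2^2*13^( - 2)*17^1*103^( - 1 )*313^1*1279^1*2381^(-1)= 27222236/41446067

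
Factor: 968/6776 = 1/7 = 7^( - 1 )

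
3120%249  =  132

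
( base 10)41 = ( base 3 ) 1112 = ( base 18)25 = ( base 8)51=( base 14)2d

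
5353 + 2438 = 7791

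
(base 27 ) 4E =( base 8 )172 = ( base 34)3K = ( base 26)4i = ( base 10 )122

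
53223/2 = 53223/2 = 26611.50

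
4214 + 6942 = 11156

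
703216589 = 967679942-264463353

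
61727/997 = 61 + 910/997 =61.91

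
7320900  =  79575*92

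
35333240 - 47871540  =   - 12538300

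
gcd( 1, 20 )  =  1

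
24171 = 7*3453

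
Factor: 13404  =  2^2*3^1* 1117^1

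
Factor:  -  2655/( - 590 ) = 9/2 = 2^(- 1)*3^2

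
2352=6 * 392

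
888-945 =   -  57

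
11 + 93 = 104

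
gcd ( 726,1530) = 6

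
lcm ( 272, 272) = 272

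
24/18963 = 8/6321 = 0.00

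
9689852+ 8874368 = 18564220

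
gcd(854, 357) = 7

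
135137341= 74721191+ 60416150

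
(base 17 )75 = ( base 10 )124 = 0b1111100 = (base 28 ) 4C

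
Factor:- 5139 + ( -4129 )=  - 2^2*7^1 *331^1  =  - 9268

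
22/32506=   11/16253  =  0.00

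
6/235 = 6/235= 0.03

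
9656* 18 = 173808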